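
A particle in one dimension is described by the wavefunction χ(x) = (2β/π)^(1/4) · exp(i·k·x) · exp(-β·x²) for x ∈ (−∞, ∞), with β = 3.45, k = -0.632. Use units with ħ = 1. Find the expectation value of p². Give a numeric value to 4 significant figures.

3.849

p² χ = −ħ² d²χ/dx²; ⟨p²⟩ = −ħ² ∫ χ*·χ'' dx.
Gaussian moments: ∫x^(2j)·e^(−2βx²) dx = (2j−1)!!/(4β)^j · √(π/(2β)), odd powers integrate to 0; here √(π/(2β)) = 0.67476. Derivatives: χ′ = (ik − 2βx)·χ, χ″ = ((ik − 2βx)² − 2β)·χ; the odd-in-x pieces drop out.
⟨p²⟩ = 3.8494.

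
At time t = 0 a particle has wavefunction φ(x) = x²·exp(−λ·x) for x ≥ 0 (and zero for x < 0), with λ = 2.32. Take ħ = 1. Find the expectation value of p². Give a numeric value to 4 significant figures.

p² φ = −ħ² d²φ/dx²; ⟨p²⟩ = −ħ² ∫ φ*·φ'' dx / ∫|φ|² dx.
Differentiate x²·exp(−λ·x) with the product rule; every integrand then reduces to terms xʲ·e^(−2λx) on [0, ∞), with ∫₀^∞ xʲ·e^(−2λx) dx = j!/(2λ)^(j+1).
State is unnormalized: ∫|φ|² dx = 0.011159, and ∫φ*·(−ħ² φ'') dx = 0.020021, so ⟨p²⟩ = 0.020021 / 0.011159.
⟨p²⟩ = 1.7941.

1.794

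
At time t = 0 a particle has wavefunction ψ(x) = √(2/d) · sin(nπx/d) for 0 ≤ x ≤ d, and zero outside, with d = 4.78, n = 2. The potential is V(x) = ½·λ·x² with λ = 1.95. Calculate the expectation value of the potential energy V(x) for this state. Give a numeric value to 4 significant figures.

⟨V⟩ = ∫ V(x)·|ψ|² dx.
With sin²θ = (1 − cos2θ)/2 on 0 ≤ x ≤ d: ∫sin²(nπx/d) dx = d/2, ∫x·sin²(nπx/d) dx = d²/4, ∫x²·sin²(nπx/d) dx = d³·(1/6 − 1/(4n²π²)); higher powers xᵏ the same way, integrating xᵏ·cos(2nπx/d) by parts.
⟨V⟩ = 7.1436.

7.144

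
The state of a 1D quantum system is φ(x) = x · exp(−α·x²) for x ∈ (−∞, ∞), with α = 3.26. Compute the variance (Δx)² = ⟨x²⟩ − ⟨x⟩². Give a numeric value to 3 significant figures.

Compute ⟨x⟩ and ⟨x²⟩ separately, then (Δx)² = ⟨x²⟩ − ⟨x⟩².
Expand each integrand as polynomial × e^(−2αx²) and use ∫x^(2j)·e^(−2αx²) dx = (2j−1)!!/(4α)^j · √(π/(2α)), odd powers → 0; here √(π/(2α)) = 0.69415.
Normalization: ∫|φ|² dx = 0.053232.
⟨x⟩ = 0.0000 and ⟨x²⟩ = 0.23006.
(Δx)² = 0.23006 − (0.0000)² = 0.23006.

0.230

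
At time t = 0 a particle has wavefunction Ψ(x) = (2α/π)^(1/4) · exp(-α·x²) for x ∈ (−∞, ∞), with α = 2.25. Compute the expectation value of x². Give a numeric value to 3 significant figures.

0.111

⟨x²⟩ = ∫ x²·|Ψ|² dx (integrals over the domain).
Gaussian moments: ∫x^(2j)·e^(−2αx²) dx = (2j−1)!!/(4α)^j · √(π/(2α)), odd powers integrate to 0; here √(π/(2α)) = 0.83554.
⟨x²⟩ = 0.11111.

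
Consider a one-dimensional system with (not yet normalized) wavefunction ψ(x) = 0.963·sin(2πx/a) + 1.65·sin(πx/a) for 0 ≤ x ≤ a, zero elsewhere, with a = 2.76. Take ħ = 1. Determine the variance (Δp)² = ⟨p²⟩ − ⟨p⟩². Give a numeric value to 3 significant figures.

2.28

Compute ⟨p⟩ and ⟨p²⟩ separately; (Δp)² = ⟨p²⟩ − ⟨p⟩².
d²/dx² sin(jπx/a) = −(jπ/a)²·sin(jπx/a); on 0 ≤ x ≤ a, ∫sin²(jπx/a) dx = a/2 and ∫sin(jπx/a)·sin(lπx/a) dx = 0 for j ≠ l, so only diagonal terms survive in ∫|ψ|² and ∫ψ·ψ″; ∫ψ·ψ′ dx = [ψ²/2] between the walls = 0.
Normalization: ∫|ψ|² dx = 5.0368.
⟨p⟩ = 0.0000 and ⟨p²⟩ = 2.2832.
(Δp)² = 2.2832 − (0.0000)² = 2.2832.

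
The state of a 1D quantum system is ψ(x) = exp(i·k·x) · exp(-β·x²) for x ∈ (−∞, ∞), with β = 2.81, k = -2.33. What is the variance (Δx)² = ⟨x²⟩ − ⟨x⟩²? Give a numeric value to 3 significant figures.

0.0890

Compute ⟨x⟩ and ⟨x²⟩ separately, then (Δx)² = ⟨x²⟩ − ⟨x⟩².
Gaussian moments: ∫x^(2j)·e^(−2βx²) dx = (2j−1)!!/(4β)^j · √(π/(2β)), odd powers integrate to 0; here √(π/(2β)) = 0.74766.
Normalization: ∫|ψ|² dx = 0.74766.
⟨x⟩ = 0.0000 and ⟨x²⟩ = 0.088968.
(Δx)² = 0.088968 − (0.0000)² = 0.088968.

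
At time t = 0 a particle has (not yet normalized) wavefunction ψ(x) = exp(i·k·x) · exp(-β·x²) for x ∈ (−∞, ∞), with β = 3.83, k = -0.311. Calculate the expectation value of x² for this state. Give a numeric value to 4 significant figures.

⟨x²⟩ = ∫ x²·|ψ|² dx / ∫|ψ|² dx (integrals over the domain).
Gaussian moments: ∫x^(2j)·e^(−2βx²) dx = (2j−1)!!/(4β)^j · √(π/(2β)), odd powers integrate to 0; here √(π/(2β)) = 0.64041.
State is unnormalized: ∫|ψ|² dx = 0.64041, and ∫ψ*·x²·ψ dx = 0.041802, so ⟨x²⟩ = 0.041802 / 0.64041.
⟨x²⟩ = 0.065274.

0.06527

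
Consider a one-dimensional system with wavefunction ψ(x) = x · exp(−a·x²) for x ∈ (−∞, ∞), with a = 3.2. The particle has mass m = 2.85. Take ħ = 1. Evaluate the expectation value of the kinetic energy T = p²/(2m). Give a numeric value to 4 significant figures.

1.684

T = −(ħ²/2m) d²/dx², so ⟨T⟩ = −(ħ²/2m) ∫ ψ*·ψ'' dx / ∫|ψ|² dx; with m = 2.85.
Expand each integrand as polynomial × e^(−2ax²) and use ∫x^(2j)·e^(−2ax²) dx = (2j−1)!!/(4a)^j · √(π/(2a)), odd powers → 0; here √(π/(2a)) = 0.70062. Differentiate with the product rule, d/dx e^(−ax²) = −2ax·e^(−ax²).
State is unnormalized: ∫|ψ|² dx = 0.054736, and ∫ψ*·(−ħ²/2m · ψ'') dx = 0.092187, so ⟨T⟩ = 0.092187 / 0.054736.
⟨T⟩ = 1.6842.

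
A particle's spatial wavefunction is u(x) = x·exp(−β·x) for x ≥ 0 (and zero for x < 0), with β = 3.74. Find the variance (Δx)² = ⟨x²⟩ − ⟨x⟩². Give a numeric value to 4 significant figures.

Compute ⟨x⟩ and ⟨x²⟩ separately, then (Δx)² = ⟨x²⟩ − ⟨x⟩².
Every integrand reduces to terms xʲ·e^(−2βx) on [0, ∞); use ∫₀^∞ xʲ·e^(−2βx) dx = j!/(2β)^(j+1).
Normalization: ∫|u|² dx = 0.0047789.
⟨x⟩ = 0.40107 and ⟨x²⟩ = 0.21448.
(Δx)² = 0.21448 − (0.40107)² = 0.053619.

0.05362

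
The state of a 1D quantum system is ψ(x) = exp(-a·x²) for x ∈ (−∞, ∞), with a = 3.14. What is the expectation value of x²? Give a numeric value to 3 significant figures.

0.0796

⟨x²⟩ = ∫ x²·|ψ|² dx / ∫|ψ|² dx (integrals over the domain).
Gaussian moments: ∫x^(2j)·e^(−2ax²) dx = (2j−1)!!/(4a)^j · √(π/(2a)), odd powers integrate to 0; here √(π/(2a)) = 0.70729.
State is unnormalized: ∫|ψ|² dx = 0.70729, and ∫ψ*·x²·ψ dx = 0.056313, so ⟨x²⟩ = 0.056313 / 0.70729.
⟨x²⟩ = 0.079618.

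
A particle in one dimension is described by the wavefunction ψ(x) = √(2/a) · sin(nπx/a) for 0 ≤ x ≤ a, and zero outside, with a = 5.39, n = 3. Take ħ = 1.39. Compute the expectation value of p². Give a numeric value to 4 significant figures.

p² ψ = −ħ² d²ψ/dx²; ⟨p²⟩ = −ħ² ∫ ψ*·ψ'' dx.
d/dx sin(nπx/a) = (nπ/a)·cos(nπx/a) and d²/dx² sin(nπx/a) = −(nπ/a)²·sin(nπx/a); on 0 ≤ x ≤ a, ∫sin²(nπx/a) dx = a/2 and ∫sin(nπx/a)·cos(nπx/a) dx = 0.
⟨p²⟩ = 5.9074.

5.907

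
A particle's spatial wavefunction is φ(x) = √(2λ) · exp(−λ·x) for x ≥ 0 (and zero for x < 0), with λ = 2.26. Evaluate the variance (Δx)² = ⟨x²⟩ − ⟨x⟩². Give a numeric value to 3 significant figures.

Compute ⟨x⟩ and ⟨x²⟩ separately, then (Δx)² = ⟨x²⟩ − ⟨x⟩².
Every integrand reduces to terms xʲ·e^(−2λx) on [0, ∞); use ∫₀^∞ xʲ·e^(−2λx) dx = j!/(2λ)^(j+1).
⟨x⟩ = 0.22124 and ⟨x²⟩ = 0.097893.
(Δx)² = 0.097893 − (0.22124)² = 0.048947.

0.0489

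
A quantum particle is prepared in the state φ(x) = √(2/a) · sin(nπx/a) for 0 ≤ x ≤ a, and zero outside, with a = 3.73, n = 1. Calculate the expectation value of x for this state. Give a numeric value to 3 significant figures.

⟨x⟩ = ∫ x·|φ|² dx (integrals over the domain).
With sin²θ = (1 − cos2θ)/2 on 0 ≤ x ≤ a: ∫sin²(nπx/a) dx = a/2, ∫x·sin²(nπx/a) dx = a²/4, ∫x²·sin²(nπx/a) dx = a³·(1/6 − 1/(4n²π²)); higher powers xᵏ the same way, integrating xᵏ·cos(2nπx/a) by parts.
⟨x⟩ = 1.8650.

1.87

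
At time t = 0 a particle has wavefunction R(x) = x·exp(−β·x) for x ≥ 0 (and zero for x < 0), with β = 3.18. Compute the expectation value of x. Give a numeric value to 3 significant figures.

0.472

⟨x⟩ = ∫ x·|R|² dx / ∫|R|² dx (integrals over the domain).
Every integrand reduces to terms xʲ·e^(−2βx) on [0, ∞); use ∫₀^∞ xʲ·e^(−2βx) dx = j!/(2β)^(j+1).
State is unnormalized: ∫|R|² dx = 0.0077743, and ∫R*·x·R dx = 0.0036671, so ⟨x⟩ = 0.0036671 / 0.0077743.
⟨x⟩ = 0.47170.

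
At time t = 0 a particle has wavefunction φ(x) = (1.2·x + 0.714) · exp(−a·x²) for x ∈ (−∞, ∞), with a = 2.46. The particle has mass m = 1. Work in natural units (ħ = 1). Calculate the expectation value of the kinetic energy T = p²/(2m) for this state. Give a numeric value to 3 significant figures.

1.78

T = −(ħ²/2m) d²/dx², so ⟨T⟩ = −(ħ²/2m) ∫ φ*·φ'' dx / ∫|φ|² dx; with m = 1.
Expand each integrand as polynomial × e^(−2ax²) and use ∫x^(2j)·e^(−2ax²) dx = (2j−1)!!/(4a)^j · √(π/(2a)), odd powers → 0; here √(π/(2a)) = 0.79908. Differentiate with the product rule, d/dx e^(−ax²) = −2ax·e^(−ax²).
State is unnormalized: ∫|φ|² dx = 0.52431, and ∫φ*·(−ħ²/2m · φ'') dx = 0.93257, so ⟨T⟩ = 0.93257 / 0.52431.
⟨T⟩ = 1.7787.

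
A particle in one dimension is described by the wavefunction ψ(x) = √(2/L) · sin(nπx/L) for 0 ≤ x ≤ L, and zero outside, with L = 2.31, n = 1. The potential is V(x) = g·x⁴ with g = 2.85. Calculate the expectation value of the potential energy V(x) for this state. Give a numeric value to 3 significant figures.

9.26

⟨V⟩ = ∫ V(x)·|ψ|² dx.
With sin²θ = (1 − cos2θ)/2 on 0 ≤ x ≤ L: ∫sin²(nπx/L) dx = L/2, ∫x·sin²(nπx/L) dx = L²/4, ∫x²·sin²(nπx/L) dx = L³·(1/6 − 1/(4n²π²)); higher powers xᵏ the same way, integrating xᵏ·cos(2nπx/L) by parts.
⟨V⟩ = 9.2575.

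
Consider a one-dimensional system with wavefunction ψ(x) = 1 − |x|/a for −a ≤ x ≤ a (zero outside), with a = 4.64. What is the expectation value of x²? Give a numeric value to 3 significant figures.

⟨x²⟩ = ∫ x²·|ψ|² dx / ∫|ψ|² dx (integrals over the domain).
ψ is even, so ∫ over [−a, a] = 2∫₀ᵃ with ψ = 1 − x/a there: ∫₀ᵃ (1 − x/a)² dx = a/3, ∫₀ᵃ x²(1 − x/a)² dx = a³/30, ∫₀ᵃ x⁴(1 − x/a)² dx = a⁵/105.
State is unnormalized: ∫|ψ|² dx = 3.0933, and ∫ψ*·x²·ψ dx = 6.6598, so ⟨x²⟩ = 6.6598 / 3.0933.
⟨x²⟩ = 2.1530.

2.15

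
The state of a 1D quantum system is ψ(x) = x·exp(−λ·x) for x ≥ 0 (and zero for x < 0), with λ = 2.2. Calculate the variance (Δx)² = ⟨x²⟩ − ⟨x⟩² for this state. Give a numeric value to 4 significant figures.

Compute ⟨x⟩ and ⟨x²⟩ separately, then (Δx)² = ⟨x²⟩ − ⟨x⟩².
Every integrand reduces to terms xʲ·e^(−2λx) on [0, ∞); use ∫₀^∞ xʲ·e^(−2λx) dx = j!/(2λ)^(j+1).
Normalization: ∫|ψ|² dx = 0.023479.
⟨x⟩ = 0.68182 and ⟨x²⟩ = 0.61983.
(Δx)² = 0.61983 − (0.68182)² = 0.15496.

0.1550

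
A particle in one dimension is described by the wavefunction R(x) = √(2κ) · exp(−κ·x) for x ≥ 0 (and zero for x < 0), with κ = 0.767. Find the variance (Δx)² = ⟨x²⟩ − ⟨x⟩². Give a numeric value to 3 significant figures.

Compute ⟨x⟩ and ⟨x²⟩ separately, then (Δx)² = ⟨x²⟩ − ⟨x⟩².
Every integrand reduces to terms xʲ·e^(−2κx) on [0, ∞); use ∫₀^∞ xʲ·e^(−2κx) dx = j!/(2κ)^(j+1).
⟨x⟩ = 0.65189 and ⟨x²⟩ = 0.84992.
(Δx)² = 0.84992 − (0.65189)² = 0.42496.

0.425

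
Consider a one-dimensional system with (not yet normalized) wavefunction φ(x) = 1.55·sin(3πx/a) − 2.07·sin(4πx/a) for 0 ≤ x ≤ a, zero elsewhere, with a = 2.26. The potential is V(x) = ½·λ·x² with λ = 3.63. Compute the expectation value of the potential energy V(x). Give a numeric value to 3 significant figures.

⟨V⟩ = ∫ V(x)·|φ|² dx / ∫|φ|² dx.
On 0 ≤ x ≤ a (j ≠ l): ∫sin²(jπx/a) dx = a/2, ∫sin(jπx/a)·sin(lπx/a) dx = 0; diagonal moments ∫x·sin²(jπx/a) dx = a²/4, ∫x²·sin²(jπx/a) dx = a³·(1/6 − 1/(4j²π²)); cross terms ∫x·sin(jπx/a)·sin(lπx/a) dx = 0 for j + l even and −4jla²/(π²(j² − l²)²) for j + l odd, ∫x²·sin(jπx/a)·sin(lπx/a) dx = (−1)^(j+l)·4jla³/(π²(j² − l²)²); higher powers the same way via product-to-sum and parts.
State is unnormalized: ∫|φ|² dx = 7.5568, and ∫φ*·V(x)·φ dx = 36.411, so ⟨V⟩ = 36.411 / 7.5568.
⟨V⟩ = 4.8184.

4.82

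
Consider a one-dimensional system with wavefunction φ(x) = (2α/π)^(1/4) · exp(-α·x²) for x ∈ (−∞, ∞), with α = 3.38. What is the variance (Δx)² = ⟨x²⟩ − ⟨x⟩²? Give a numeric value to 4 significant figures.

0.07396

Compute ⟨x⟩ and ⟨x²⟩ separately, then (Δx)² = ⟨x²⟩ − ⟨x⟩².
Gaussian moments: ∫x^(2j)·e^(−2αx²) dx = (2j−1)!!/(4α)^j · √(π/(2α)), odd powers integrate to 0; here √(π/(2α)) = 0.68171.
⟨x⟩ = 0.0000 and ⟨x²⟩ = 0.073964.
(Δx)² = 0.073964 − (0.0000)² = 0.073964.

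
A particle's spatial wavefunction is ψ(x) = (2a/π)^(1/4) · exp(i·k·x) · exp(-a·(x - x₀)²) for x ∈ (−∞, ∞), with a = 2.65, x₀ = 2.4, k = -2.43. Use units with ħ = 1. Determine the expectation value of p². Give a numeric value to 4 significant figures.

8.555

p² ψ = −ħ² d²ψ/dx²; ⟨p²⟩ = −ħ² ∫ ψ*·ψ'' dx.
Gaussian moments (u = x − x₀): ∫u^(2j)·e^(−2au²) du = (2j−1)!!/(4a)^j · √(π/(2a)), odd powers integrate to 0; here √(π/(2a)) = 0.76990. Derivatives: ψ′ = (ik − 2au)·ψ, ψ″ = ((ik − 2au)² − 2a)·ψ; the odd-in-u pieces drop out.
⟨p²⟩ = 8.5549.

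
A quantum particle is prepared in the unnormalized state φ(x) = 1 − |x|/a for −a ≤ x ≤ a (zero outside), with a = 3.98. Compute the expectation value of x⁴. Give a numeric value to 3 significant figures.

7.17

⟨x⁴⟩ = ∫ x⁴·|φ|² dx / ∫|φ|² dx (integrals over the domain).
φ is even, so ∫ over [−a, a] = 2∫₀ᵃ with φ = 1 − x/a there: ∫₀ᵃ (1 − x/a)² dx = a/3, ∫₀ᵃ x²(1 − x/a)² dx = a³/30, ∫₀ᵃ x⁴(1 − x/a)² dx = a⁵/105.
State is unnormalized: ∫|φ|² dx = 2.6533, and ∫φ*·x⁴·φ dx = 19.022, so ⟨x⁴⟩ = 19.022 / 2.6533.
⟨x⁴⟩ = 7.1691.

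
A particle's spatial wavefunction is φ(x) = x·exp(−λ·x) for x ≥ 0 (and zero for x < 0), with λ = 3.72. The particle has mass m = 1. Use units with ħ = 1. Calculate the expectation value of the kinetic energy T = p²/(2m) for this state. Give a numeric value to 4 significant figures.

T = −(ħ²/2m) d²/dx², so ⟨T⟩ = −(ħ²/2m) ∫ φ*·φ'' dx / ∫|φ|² dx; with m = 1.
Differentiate x·exp(−λ·x) with the product rule; every integrand then reduces to terms xʲ·e^(−2λx) on [0, ∞), with ∫₀^∞ xʲ·e^(−2λx) dx = j!/(2λ)^(j+1).
State is unnormalized: ∫|φ|² dx = 0.0048564, and ∫φ*·(−ħ²/2m · φ'') dx = 0.033602, so ⟨T⟩ = 0.033602 / 0.0048564.
⟨T⟩ = 6.9192.

6.919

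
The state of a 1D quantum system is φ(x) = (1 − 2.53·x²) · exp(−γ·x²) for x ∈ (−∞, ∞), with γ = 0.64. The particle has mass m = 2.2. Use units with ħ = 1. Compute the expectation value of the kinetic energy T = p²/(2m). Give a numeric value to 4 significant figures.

0.7307

T = −(ħ²/2m) d²/dx², so ⟨T⟩ = −(ħ²/2m) ∫ φ*·φ'' dx / ∫|φ|² dx; with m = 2.2.
Expand each integrand as polynomial × e^(−2γx²) and use ∫x^(2j)·e^(−2γx²) dx = (2j−1)!!/(4γ)^j · √(π/(2γ)), odd powers → 0; here √(π/(2γ)) = 1.5666. Differentiate with the product rule, d/dx e^(−γx²) = −2γx·e^(−γx²).
State is unnormalized: ∫|φ|² dx = 3.0605, and ∫φ*·(−ħ²/2m · φ'') dx = 2.2362, so ⟨T⟩ = 2.2362 / 3.0605.
⟨T⟩ = 0.73068.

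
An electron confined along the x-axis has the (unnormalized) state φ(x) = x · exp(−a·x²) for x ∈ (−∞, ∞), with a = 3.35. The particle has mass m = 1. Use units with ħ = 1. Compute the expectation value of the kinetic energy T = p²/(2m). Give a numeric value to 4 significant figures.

5.025

T = −(ħ²/2m) d²/dx², so ⟨T⟩ = −(ħ²/2m) ∫ φ*·φ'' dx / ∫|φ|² dx; with m = 1.
Expand each integrand as polynomial × e^(−2ax²) and use ∫x^(2j)·e^(−2ax²) dx = (2j−1)!!/(4a)^j · √(π/(2a)), odd powers → 0; here √(π/(2a)) = 0.68476. Differentiate with the product rule, d/dx e^(−ax²) = −2ax·e^(−ax²).
State is unnormalized: ∫|φ|² dx = 0.051101, and ∫φ*·(−ħ²/2m · φ'') dx = 0.25678, so ⟨T⟩ = 0.25678 / 0.051101.
⟨T⟩ = 5.0250.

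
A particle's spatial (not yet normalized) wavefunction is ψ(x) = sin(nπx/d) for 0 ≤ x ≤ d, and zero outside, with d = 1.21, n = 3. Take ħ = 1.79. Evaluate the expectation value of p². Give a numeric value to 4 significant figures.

194.4

p² ψ = −ħ² d²ψ/dx²; ⟨p²⟩ = −ħ² ∫ ψ*·ψ'' dx / ∫|ψ|² dx.
d/dx sin(nπx/d) = (nπ/d)·cos(nπx/d) and d²/dx² sin(nπx/d) = −(nπ/d)²·sin(nπx/d); on 0 ≤ x ≤ d, ∫sin²(nπx/d) dx = d/2 and ∫sin(nπx/d)·cos(nπx/d) dx = 0.
State is unnormalized: ∫|ψ|² dx = 0.60500, and ∫ψ*·(−ħ² ψ'') dx = 117.61, so ⟨p²⟩ = 117.61 / 0.60500.
⟨p²⟩ = 194.39.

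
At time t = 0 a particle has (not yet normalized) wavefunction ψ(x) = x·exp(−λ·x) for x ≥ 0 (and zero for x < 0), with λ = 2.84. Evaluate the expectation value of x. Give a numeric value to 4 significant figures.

⟨x⟩ = ∫ x·|ψ|² dx / ∫|ψ|² dx (integrals over the domain).
Every integrand reduces to terms xʲ·e^(−2λx) on [0, ∞); use ∫₀^∞ xʲ·e^(−2λx) dx = j!/(2λ)^(j+1).
State is unnormalized: ∫|ψ|² dx = 0.010914, and ∫ψ*·x·ψ dx = 0.0057645, so ⟨x⟩ = 0.0057645 / 0.010914.
⟨x⟩ = 0.52817.

0.5282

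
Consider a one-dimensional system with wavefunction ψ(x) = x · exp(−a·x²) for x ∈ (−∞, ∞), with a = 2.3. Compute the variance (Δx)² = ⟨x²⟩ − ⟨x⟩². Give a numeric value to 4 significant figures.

Compute ⟨x⟩ and ⟨x²⟩ separately, then (Δx)² = ⟨x²⟩ − ⟨x⟩².
Expand each integrand as polynomial × e^(−2ax²) and use ∫x^(2j)·e^(−2ax²) dx = (2j−1)!!/(4a)^j · √(π/(2a)), odd powers → 0; here √(π/(2a)) = 0.82641.
Normalization: ∫|ψ|² dx = 0.089827.
⟨x⟩ = 0.0000 and ⟨x²⟩ = 0.32609.
(Δx)² = 0.32609 − (0.0000)² = 0.32609.

0.3261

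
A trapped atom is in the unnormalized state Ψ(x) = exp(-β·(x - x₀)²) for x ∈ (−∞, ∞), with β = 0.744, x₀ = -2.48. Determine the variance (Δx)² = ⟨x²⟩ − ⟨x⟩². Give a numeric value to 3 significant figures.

0.336

Compute ⟨x⟩ and ⟨x²⟩ separately, then (Δx)² = ⟨x²⟩ − ⟨x⟩².
Gaussian moments (u = x − x₀): ∫u^(2j)·e^(−2βu²) du = (2j−1)!!/(4β)^j · √(π/(2β)), odd powers integrate to 0; here √(π/(2β)) = 1.4530.
Normalization: ∫|Ψ|² dx = 1.4530.
⟨x⟩ = -2.4800 and ⟨x²⟩ = 6.4864.
(Δx)² = 6.4864 − (-2.4800)² = 0.33602.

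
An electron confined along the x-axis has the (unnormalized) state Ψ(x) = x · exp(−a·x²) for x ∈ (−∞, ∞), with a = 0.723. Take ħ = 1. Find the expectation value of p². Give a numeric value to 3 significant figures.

p² Ψ = −ħ² d²Ψ/dx²; ⟨p²⟩ = −ħ² ∫ Ψ*·Ψ'' dx / ∫|Ψ|² dx.
Expand each integrand as polynomial × e^(−2ax²) and use ∫x^(2j)·e^(−2ax²) dx = (2j−1)!!/(4a)^j · √(π/(2a)), odd powers → 0; here √(π/(2a)) = 1.4740. Differentiate with the product rule, d/dx e^(−ax²) = −2ax·e^(−ax²).
State is unnormalized: ∫|Ψ|² dx = 0.50967, and ∫Ψ*·(−ħ² Ψ'') dx = 1.1055, so ⟨p²⟩ = 1.1055 / 0.50967.
⟨p²⟩ = 2.1690.

2.17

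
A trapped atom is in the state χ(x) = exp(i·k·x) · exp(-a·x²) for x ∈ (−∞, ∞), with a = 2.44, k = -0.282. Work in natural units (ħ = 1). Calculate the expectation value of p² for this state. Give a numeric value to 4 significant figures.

2.520

p² χ = −ħ² d²χ/dx²; ⟨p²⟩ = −ħ² ∫ χ*·χ'' dx / ∫|χ|² dx.
Gaussian moments: ∫x^(2j)·e^(−2ax²) dx = (2j−1)!!/(4a)^j · √(π/(2a)), odd powers integrate to 0; here √(π/(2a)) = 0.80235. Derivatives: χ′ = (ik − 2ax)·χ, χ″ = ((ik − 2ax)² − 2a)·χ; the odd-in-x pieces drop out.
State is unnormalized: ∫|χ|² dx = 0.80235, and ∫χ*·(−ħ² χ'') dx = 2.0215, so ⟨p²⟩ = 2.0215 / 0.80235.
⟨p²⟩ = 2.5195.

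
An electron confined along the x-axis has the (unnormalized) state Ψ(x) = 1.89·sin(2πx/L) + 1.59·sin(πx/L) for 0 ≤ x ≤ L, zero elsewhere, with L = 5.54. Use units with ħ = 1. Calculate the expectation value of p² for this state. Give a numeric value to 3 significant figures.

p² Ψ = −ħ² d²Ψ/dx²; ⟨p²⟩ = −ħ² ∫ Ψ*·Ψ'' dx / ∫|Ψ|² dx.
d²/dx² sin(jπx/L) = −(jπ/L)²·sin(jπx/L); on 0 ≤ x ≤ L, ∫sin²(jπx/L) dx = L/2 and ∫sin(jπx/L)·sin(lπx/L) dx = 0 for j ≠ l, so only diagonal terms survive in ∫|Ψ|² and ∫Ψ·Ψ″; ∫Ψ·Ψ′ dx = [Ψ²/2] between the walls = 0.
State is unnormalized: ∫|Ψ|² dx = 16.898, and ∫Ψ*·(−ħ² Ψ'') dx = 14.979, so ⟨p²⟩ = 14.979 / 16.898.
⟨p²⟩ = 0.88649.

0.886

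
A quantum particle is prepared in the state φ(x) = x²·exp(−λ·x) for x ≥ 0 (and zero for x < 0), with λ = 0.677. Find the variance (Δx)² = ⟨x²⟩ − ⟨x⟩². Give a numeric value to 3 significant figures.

Compute ⟨x⟩ and ⟨x²⟩ separately, then (Δx)² = ⟨x²⟩ − ⟨x⟩².
Every integrand reduces to terms xʲ·e^(−2λx) on [0, ∞); use ∫₀^∞ xʲ·e^(−2λx) dx = j!/(2λ)^(j+1).
Normalization: ∫|φ|² dx = 5.2737.
⟨x⟩ = 3.6928 and ⟨x²⟩ = 16.364.
(Δx)² = 16.364 − (3.6928)² = 2.7273.

2.73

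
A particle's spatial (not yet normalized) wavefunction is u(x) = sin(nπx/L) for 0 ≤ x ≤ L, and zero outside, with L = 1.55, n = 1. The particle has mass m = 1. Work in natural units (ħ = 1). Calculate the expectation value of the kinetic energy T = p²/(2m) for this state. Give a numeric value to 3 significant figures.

2.05

T = −(ħ²/2m) d²/dx², so ⟨T⟩ = −(ħ²/2m) ∫ u*·u'' dx / ∫|u|² dx; with m = 1.
d/dx sin(nπx/L) = (nπ/L)·cos(nπx/L) and d²/dx² sin(nπx/L) = −(nπ/L)²·sin(nπx/L); on 0 ≤ x ≤ L, ∫sin²(nπx/L) dx = L/2 and ∫sin(nπx/L)·cos(nπx/L) dx = 0.
State is unnormalized: ∫|u|² dx = 0.77500, and ∫u*·(−ħ²/2m · u'') dx = 1.5919, so ⟨T⟩ = 1.5919 / 0.77500.
⟨T⟩ = 2.0540.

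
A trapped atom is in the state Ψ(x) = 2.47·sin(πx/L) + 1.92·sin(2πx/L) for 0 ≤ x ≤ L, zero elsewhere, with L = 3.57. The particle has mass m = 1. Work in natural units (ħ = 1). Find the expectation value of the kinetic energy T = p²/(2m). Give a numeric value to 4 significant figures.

T = −(ħ²/2m) d²/dx², so ⟨T⟩ = −(ħ²/2m) ∫ Ψ*·Ψ'' dx / ∫|Ψ|² dx; with m = 1.
d²/dx² sin(jπx/L) = −(jπ/L)²·sin(jπx/L); on 0 ≤ x ≤ L, ∫sin²(jπx/L) dx = L/2 and ∫sin(jπx/L)·sin(lπx/L) dx = 0 for j ≠ l, so only diagonal terms survive in ∫|Ψ|² and ∫Ψ·Ψ″; ∫Ψ·Ψ′ dx = [Ψ²/2] between the walls = 0.
State is unnormalized: ∫|Ψ|² dx = 17.470, and ∫Ψ*·(−ħ²/2m · Ψ'') dx = 14.408, so ⟨T⟩ = 14.408 / 17.470.
⟨T⟩ = 0.82471.

0.8247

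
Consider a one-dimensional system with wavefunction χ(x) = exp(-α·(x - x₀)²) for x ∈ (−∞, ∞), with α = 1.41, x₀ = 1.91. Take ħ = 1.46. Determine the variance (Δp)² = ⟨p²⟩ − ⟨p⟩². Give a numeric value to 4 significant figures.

Compute ⟨p⟩ and ⟨p²⟩ separately; (Δp)² = ⟨p²⟩ − ⟨p⟩².
Gaussian moments (u = x − x₀): ∫u^(2j)·e^(−2αu²) du = (2j−1)!!/(4α)^j · √(π/(2α)), odd powers integrate to 0; here √(π/(2α)) = 1.0555. Derivatives: d/dx e^(−αu²) = −2αu·e^(−αu²), d²/dx² e^(−αu²) = (4α²u² − 2α)·e^(−αu²).
Normalization: ∫|χ|² dx = 1.0555.
⟨p⟩ = 0.0000 and ⟨p²⟩ = 3.0056.
(Δp)² = 3.0056 − (0.0000)² = 3.0056.

3.006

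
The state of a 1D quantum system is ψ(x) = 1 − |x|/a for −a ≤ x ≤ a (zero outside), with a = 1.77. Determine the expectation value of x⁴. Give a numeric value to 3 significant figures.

⟨x⁴⟩ = ∫ x⁴·|ψ|² dx / ∫|ψ|² dx (integrals over the domain).
ψ is even, so ∫ over [−a, a] = 2∫₀ᵃ with ψ = 1 − x/a there: ∫₀ᵃ (1 − x/a)² dx = a/3, ∫₀ᵃ x²(1 − x/a)² dx = a³/30, ∫₀ᵃ x⁴(1 − x/a)² dx = a⁵/105.
State is unnormalized: ∫|ψ|² dx = 1.1800, and ∫ψ*·x⁴·ψ dx = 0.33091, so ⟨x⁴⟩ = 0.33091 / 1.1800.
⟨x⁴⟩ = 0.28043.

0.280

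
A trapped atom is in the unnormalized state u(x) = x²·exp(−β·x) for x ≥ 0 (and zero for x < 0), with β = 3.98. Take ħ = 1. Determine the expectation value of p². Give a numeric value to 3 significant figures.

p² u = −ħ² d²u/dx²; ⟨p²⟩ = −ħ² ∫ u*·u'' dx / ∫|u|² dx.
Differentiate x²·exp(−β·x) with the product rule; every integrand then reduces to terms xʲ·e^(−2βx) on [0, ∞), with ∫₀^∞ xʲ·e^(−2βx) dx = j!/(2β)^(j+1).
State is unnormalized: ∫|u|² dx = 0.00075101, and ∫u*·(−ħ² u'') dx = 0.0039654, so ⟨p²⟩ = 0.0039654 / 0.00075101.
⟨p²⟩ = 5.2801.

5.28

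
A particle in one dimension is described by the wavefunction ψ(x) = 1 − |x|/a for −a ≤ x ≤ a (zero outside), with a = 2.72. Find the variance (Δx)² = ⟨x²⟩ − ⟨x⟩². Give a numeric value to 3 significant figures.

0.740

Compute ⟨x⟩ and ⟨x²⟩ separately, then (Δx)² = ⟨x²⟩ − ⟨x⟩².
ψ is even, so ∫ over [−a, a] = 2∫₀ᵃ with ψ = 1 − x/a there: ∫₀ᵃ (1 − x/a)² dx = a/3, ∫₀ᵃ x²(1 − x/a)² dx = a³/30, ∫₀ᵃ x⁴(1 − x/a)² dx = a⁵/105.
Normalization: ∫|ψ|² dx = 1.8133.
⟨x⟩ = 0.0000 and ⟨x²⟩ = 0.73984.
(Δx)² = 0.73984 − (0.0000)² = 0.73984.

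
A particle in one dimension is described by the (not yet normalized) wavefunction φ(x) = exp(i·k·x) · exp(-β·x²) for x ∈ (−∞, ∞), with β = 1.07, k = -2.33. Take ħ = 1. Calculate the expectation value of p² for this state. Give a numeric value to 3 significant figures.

6.50

p² φ = −ħ² d²φ/dx²; ⟨p²⟩ = −ħ² ∫ φ*·φ'' dx / ∫|φ|² dx.
Gaussian moments: ∫x^(2j)·e^(−2βx²) dx = (2j−1)!!/(4β)^j · √(π/(2β)), odd powers integrate to 0; here √(π/(2β)) = 1.2116. Derivatives: φ′ = (ik − 2βx)·φ, φ″ = ((ik − 2βx)² − 2β)·φ; the odd-in-x pieces drop out.
State is unnormalized: ∫|φ|² dx = 1.2116, and ∫φ*·(−ħ² φ'') dx = 7.8742, so ⟨p²⟩ = 7.8742 / 1.2116.
⟨p²⟩ = 6.4989.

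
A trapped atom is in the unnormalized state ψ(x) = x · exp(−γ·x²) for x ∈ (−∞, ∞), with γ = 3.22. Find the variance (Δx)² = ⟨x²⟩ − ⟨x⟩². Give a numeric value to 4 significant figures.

Compute ⟨x⟩ and ⟨x²⟩ separately, then (Δx)² = ⟨x²⟩ − ⟨x⟩².
Expand each integrand as polynomial × e^(−2γx²) and use ∫x^(2j)·e^(−2γx²) dx = (2j−1)!!/(4γ)^j · √(π/(2γ)), odd powers → 0; here √(π/(2γ)) = 0.69844.
Normalization: ∫|ψ|² dx = 0.054227.
⟨x⟩ = 0.0000 and ⟨x²⟩ = 0.23292.
(Δx)² = 0.23292 − (0.0000)² = 0.23292.

0.2329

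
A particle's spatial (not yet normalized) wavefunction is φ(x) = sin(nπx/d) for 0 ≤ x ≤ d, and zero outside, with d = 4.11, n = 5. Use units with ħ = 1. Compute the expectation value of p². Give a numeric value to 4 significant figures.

p² φ = −ħ² d²φ/dx²; ⟨p²⟩ = −ħ² ∫ φ*·φ'' dx / ∫|φ|² dx.
d/dx sin(nπx/d) = (nπ/d)·cos(nπx/d) and d²/dx² sin(nπx/d) = −(nπ/d)²·sin(nπx/d); on 0 ≤ x ≤ d, ∫sin²(nπx/d) dx = d/2 and ∫sin(nπx/d)·cos(nπx/d) dx = 0.
State is unnormalized: ∫|φ|² dx = 2.0550, and ∫φ*·(−ħ² φ'') dx = 30.017, so ⟨p²⟩ = 30.017 / 2.0550.
⟨p²⟩ = 14.607.

14.61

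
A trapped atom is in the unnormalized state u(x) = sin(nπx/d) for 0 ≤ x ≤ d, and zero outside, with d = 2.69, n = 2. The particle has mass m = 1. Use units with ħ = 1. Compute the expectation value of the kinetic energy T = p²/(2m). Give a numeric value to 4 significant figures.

T = −(ħ²/2m) d²/dx², so ⟨T⟩ = −(ħ²/2m) ∫ u*·u'' dx / ∫|u|² dx; with m = 1.
d/dx sin(nπx/d) = (nπ/d)·cos(nπx/d) and d²/dx² sin(nπx/d) = −(nπ/d)²·sin(nπx/d); on 0 ≤ x ≤ d, ∫sin²(nπx/d) dx = d/2 and ∫sin(nπx/d)·cos(nπx/d) dx = 0.
State is unnormalized: ∫|u|² dx = 1.3450, and ∫u*·(−ħ²/2m · u'') dx = 3.6690, so ⟨T⟩ = 3.6690 / 1.3450.
⟨T⟩ = 2.7279.

2.728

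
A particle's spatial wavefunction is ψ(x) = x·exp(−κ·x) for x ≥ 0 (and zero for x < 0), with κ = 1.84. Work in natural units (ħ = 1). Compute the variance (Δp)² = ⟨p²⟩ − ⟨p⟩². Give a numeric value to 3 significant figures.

Compute ⟨p⟩ and ⟨p²⟩ separately; (Δp)² = ⟨p²⟩ − ⟨p⟩².
Differentiate x·exp(−κ·x) with the product rule; every integrand then reduces to terms xʲ·e^(−2κx) on [0, ∞), with ∫₀^∞ xʲ·e^(−2κx) dx = j!/(2κ)^(j+1).
Normalization: ∫|ψ|² dx = 0.040132.
⟨p⟩ = 0.0000 and ⟨p²⟩ = 3.3856.
(Δp)² = 3.3856 − (0.0000)² = 3.3856.

3.39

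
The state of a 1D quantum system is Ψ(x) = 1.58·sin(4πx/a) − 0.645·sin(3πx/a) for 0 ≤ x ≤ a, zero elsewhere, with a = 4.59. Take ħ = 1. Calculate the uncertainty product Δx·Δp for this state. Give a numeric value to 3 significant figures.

2.99

Δx = √(⟨x²⟩−⟨x⟩²), Δp = √(⟨p²⟩−⟨p⟩²).
On 0 ≤ x ≤ a (j ≠ l): ∫sin²(jπx/a) dx = a/2, ∫sin(jπx/a)·sin(lπx/a) dx = 0; diagonal moments ∫x·sin²(jπx/a) dx = a²/4, ∫x²·sin²(jπx/a) dx = a³·(1/6 − 1/(4j²π²)); cross terms ∫x·sin(jπx/a)·sin(lπx/a) dx = 0 for j + l even and −4jla²/(π²(j² − l²)²) for j + l odd, ∫x²·sin(jπx/a)·sin(lπx/a) dx = (−1)^(j+l)·4jla³/(π²(j² − l²)²); higher powers the same way via product-to-sum and parts. d²/dx² sin(jπx/a) = −(jπ/a)²·sin(jπx/a); on 0 ≤ x ≤ a, ∫sin²(jπx/a) dx = a/2 and ∫sin(jπx/a)·sin(lπx/a) dx = 0 for j ≠ l, so only diagonal terms survive in ∫|Ψ|² and ∫Ψ·Ψ″; ∫Ψ·Ψ′ dx = [Ψ²/2] between the walls = 0.
Normalization: ∫|Ψ|² dx = 6.6840.
⟨x⟩ = 2.9326, ⟨x²⟩ = 9.8754 ⇒ Δx = 1.1291.
⟨p⟩ = 0.0000, ⟨p²⟩ = 7.0270 ⇒ Δp = 2.6508.
Δx·Δp = 2.9932.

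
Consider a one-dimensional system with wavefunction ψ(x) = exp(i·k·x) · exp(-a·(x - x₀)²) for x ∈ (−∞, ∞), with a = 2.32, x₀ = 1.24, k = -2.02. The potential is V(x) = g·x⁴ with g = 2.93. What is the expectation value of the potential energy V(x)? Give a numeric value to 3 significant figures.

9.94

⟨V⟩ = ∫ V(x)·|ψ|² dx / ∫|ψ|² dx.
Gaussian moments (u = x − x₀): ∫u^(2j)·e^(−2au²) du = (2j−1)!!/(4a)^j · √(π/(2a)), odd powers integrate to 0; here √(π/(2a)) = 0.82284.
State is unnormalized: ∫|ψ|² dx = 0.82284, and ∫ψ*·V(x)·ψ dx = 8.1807, so ⟨V⟩ = 8.1807 / 0.82284.
⟨V⟩ = 9.9420.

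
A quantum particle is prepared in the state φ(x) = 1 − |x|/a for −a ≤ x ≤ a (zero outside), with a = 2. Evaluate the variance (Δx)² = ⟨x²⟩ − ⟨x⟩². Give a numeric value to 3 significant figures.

Compute ⟨x⟩ and ⟨x²⟩ separately, then (Δx)² = ⟨x²⟩ − ⟨x⟩².
φ is even, so ∫ over [−a, a] = 2∫₀ᵃ with φ = 1 − x/a there: ∫₀ᵃ (1 − x/a)² dx = a/3, ∫₀ᵃ x²(1 − x/a)² dx = a³/30, ∫₀ᵃ x⁴(1 − x/a)² dx = a⁵/105.
Normalization: ∫|φ|² dx = 1.3333.
⟨x⟩ = 0.0000 and ⟨x²⟩ = 0.40000.
(Δx)² = 0.40000 − (0.0000)² = 0.40000.

0.400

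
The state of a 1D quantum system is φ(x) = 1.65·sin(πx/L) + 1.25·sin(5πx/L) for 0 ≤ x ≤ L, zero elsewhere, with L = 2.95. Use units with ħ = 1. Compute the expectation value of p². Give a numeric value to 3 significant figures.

11.1

p² φ = −ħ² d²φ/dx²; ⟨p²⟩ = −ħ² ∫ φ*·φ'' dx / ∫|φ|² dx.
d²/dx² sin(jπx/L) = −(jπ/L)²·sin(jπx/L); on 0 ≤ x ≤ L, ∫sin²(jπx/L) dx = L/2 and ∫sin(jπx/L)·sin(lπx/L) dx = 0 for j ≠ l, so only diagonal terms survive in ∫|φ|² and ∫φ·φ″; ∫φ·φ′ dx = [φ²/2] between the walls = 0.
State is unnormalized: ∫|φ|² dx = 6.3204, and ∫φ*·(−ħ² φ'') dx = 69.899, so ⟨p²⟩ = 69.899 / 6.3204.
⟨p²⟩ = 11.059.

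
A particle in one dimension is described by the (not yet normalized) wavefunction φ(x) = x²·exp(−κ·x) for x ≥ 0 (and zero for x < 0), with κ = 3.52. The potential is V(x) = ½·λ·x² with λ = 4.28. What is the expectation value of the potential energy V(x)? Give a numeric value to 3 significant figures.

⟨V⟩ = ∫ V(x)·|φ|² dx / ∫|φ|² dx.
Every integrand reduces to terms xʲ·e^(−2κx) on [0, ∞); use ∫₀^∞ xʲ·e^(−2κx) dx = j!/(2κ)^(j+1).
State is unnormalized: ∫|φ|² dx = 0.0013879, and ∫φ*·V(x)·φ dx = 0.0017978, so ⟨V⟩ = 0.0017978 / 0.0013879.
⟨V⟩ = 1.2954.

1.30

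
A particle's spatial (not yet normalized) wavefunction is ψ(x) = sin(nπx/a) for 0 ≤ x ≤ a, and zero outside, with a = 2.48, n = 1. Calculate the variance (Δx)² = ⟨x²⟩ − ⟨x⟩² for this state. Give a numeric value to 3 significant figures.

Compute ⟨x⟩ and ⟨x²⟩ separately, then (Δx)² = ⟨x²⟩ − ⟨x⟩².
With sin²θ = (1 − cos2θ)/2 on 0 ≤ x ≤ a: ∫sin²(nπx/a) dx = a/2, ∫x·sin²(nπx/a) dx = a²/4, ∫x²·sin²(nπx/a) dx = a³·(1/6 − 1/(4n²π²)); higher powers xᵏ the same way, integrating xᵏ·cos(2nπx/a) by parts.
Normalization: ∫|ψ|² dx = 1.2400.
⟨x⟩ = 1.2400 and ⟨x²⟩ = 1.7386.
(Δx)² = 1.7386 − (1.2400)² = 0.20095.

0.201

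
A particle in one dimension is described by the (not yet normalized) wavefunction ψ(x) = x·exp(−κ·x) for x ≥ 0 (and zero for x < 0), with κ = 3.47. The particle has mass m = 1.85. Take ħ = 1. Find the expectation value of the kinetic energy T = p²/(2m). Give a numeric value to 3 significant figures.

3.25

T = −(ħ²/2m) d²/dx², so ⟨T⟩ = −(ħ²/2m) ∫ ψ*·ψ'' dx / ∫|ψ|² dx; with m = 1.85.
Differentiate x·exp(−κ·x) with the product rule; every integrand then reduces to terms xʲ·e^(−2κx) on [0, ∞), with ∫₀^∞ xʲ·e^(−2κx) dx = j!/(2κ)^(j+1).
State is unnormalized: ∫|ψ|² dx = 0.0059834, and ∫ψ*·(−ħ²/2m · ψ'') dx = 0.019472, so ⟨T⟩ = 0.019472 / 0.0059834.
⟨T⟩ = 3.2543.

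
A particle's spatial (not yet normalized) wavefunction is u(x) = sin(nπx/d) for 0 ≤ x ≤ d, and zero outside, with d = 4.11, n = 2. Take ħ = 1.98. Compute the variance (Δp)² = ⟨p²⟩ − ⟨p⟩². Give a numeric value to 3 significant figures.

9.16

Compute ⟨p⟩ and ⟨p²⟩ separately; (Δp)² = ⟨p²⟩ − ⟨p⟩².
d/dx sin(nπx/d) = (nπ/d)·cos(nπx/d) and d²/dx² sin(nπx/d) = −(nπ/d)²·sin(nπx/d); on 0 ≤ x ≤ d, ∫sin²(nπx/d) dx = d/2 and ∫sin(nπx/d)·cos(nπx/d) dx = 0.
Normalization: ∫|u|² dx = 2.0550.
⟨p⟩ = 0.0000 and ⟨p²⟩ = 9.1623.
(Δp)² = 9.1623 − (0.0000)² = 9.1623.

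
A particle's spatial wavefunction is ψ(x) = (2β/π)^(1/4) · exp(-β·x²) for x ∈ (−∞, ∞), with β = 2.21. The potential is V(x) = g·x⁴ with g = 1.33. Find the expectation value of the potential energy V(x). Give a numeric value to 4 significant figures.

⟨V⟩ = ∫ V(x)·|ψ|² dx.
Gaussian moments: ∫x^(2j)·e^(−2βx²) dx = (2j−1)!!/(4β)^j · √(π/(2β)), odd powers integrate to 0; here √(π/(2β)) = 0.84307.
⟨V⟩ = 0.051059.

0.05106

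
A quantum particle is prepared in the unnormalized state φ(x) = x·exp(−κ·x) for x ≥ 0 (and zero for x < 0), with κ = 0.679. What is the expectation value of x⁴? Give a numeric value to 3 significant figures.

106.

⟨x⁴⟩ = ∫ x⁴·|φ|² dx / ∫|φ|² dx (integrals over the domain).
Every integrand reduces to terms xʲ·e^(−2κx) on [0, ∞); use ∫₀^∞ xʲ·e^(−2κx) dx = j!/(2κ)^(j+1).
State is unnormalized: ∫|φ|² dx = 0.79860, and ∫φ*·x⁴·φ dx = 84.535, so ⟨x⁴⟩ = 84.535 / 0.79860.
⟨x⁴⟩ = 105.85.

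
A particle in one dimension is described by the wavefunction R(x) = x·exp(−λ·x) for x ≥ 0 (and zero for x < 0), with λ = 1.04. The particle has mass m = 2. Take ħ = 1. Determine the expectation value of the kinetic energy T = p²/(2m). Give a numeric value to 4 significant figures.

T = −(ħ²/2m) d²/dx², so ⟨T⟩ = −(ħ²/2m) ∫ R*·R'' dx / ∫|R|² dx; with m = 2.
Differentiate x·exp(−λ·x) with the product rule; every integrand then reduces to terms xʲ·e^(−2λx) on [0, ∞), with ∫₀^∞ xʲ·e^(−2λx) dx = j!/(2λ)^(j+1).
State is unnormalized: ∫|R|² dx = 0.22225, and ∫R*·(−ħ²/2m · R'') dx = 0.060096, so ⟨T⟩ = 0.060096 / 0.22225.
⟨T⟩ = 0.27040.

0.2704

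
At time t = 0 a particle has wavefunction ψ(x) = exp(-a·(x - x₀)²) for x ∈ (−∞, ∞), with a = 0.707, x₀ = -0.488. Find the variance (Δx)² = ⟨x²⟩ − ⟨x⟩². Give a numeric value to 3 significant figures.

0.354

Compute ⟨x⟩ and ⟨x²⟩ separately, then (Δx)² = ⟨x²⟩ − ⟨x⟩².
Gaussian moments (u = x − x₀): ∫u^(2j)·e^(−2au²) du = (2j−1)!!/(4a)^j · √(π/(2a)), odd powers integrate to 0; here √(π/(2a)) = 1.4906.
Normalization: ∫|ψ|² dx = 1.4906.
⟨x⟩ = -0.48800 and ⟨x²⟩ = 0.59175.
(Δx)² = 0.59175 − (-0.48800)² = 0.35361.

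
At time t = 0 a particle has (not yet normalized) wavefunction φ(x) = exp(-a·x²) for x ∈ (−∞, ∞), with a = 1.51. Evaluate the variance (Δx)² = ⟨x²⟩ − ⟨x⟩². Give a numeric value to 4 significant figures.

0.1656

Compute ⟨x⟩ and ⟨x²⟩ separately, then (Δx)² = ⟨x²⟩ − ⟨x⟩².
Gaussian moments: ∫x^(2j)·e^(−2ax²) dx = (2j−1)!!/(4a)^j · √(π/(2a)), odd powers integrate to 0; here √(π/(2a)) = 1.0199.
Normalization: ∫|φ|² dx = 1.0199.
⟨x⟩ = 0.0000 and ⟨x²⟩ = 0.16556.
(Δx)² = 0.16556 − (0.0000)² = 0.16556.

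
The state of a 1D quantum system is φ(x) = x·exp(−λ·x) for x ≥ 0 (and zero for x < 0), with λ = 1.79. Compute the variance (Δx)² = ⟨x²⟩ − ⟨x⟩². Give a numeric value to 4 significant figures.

0.2341

Compute ⟨x⟩ and ⟨x²⟩ separately, then (Δx)² = ⟨x²⟩ − ⟨x⟩².
Every integrand reduces to terms xʲ·e^(−2λx) on [0, ∞); use ∫₀^∞ xʲ·e^(−2λx) dx = j!/(2λ)^(j+1).
Normalization: ∫|φ|² dx = 0.043589.
⟨x⟩ = 0.83799 and ⟨x²⟩ = 0.93630.
(Δx)² = 0.93630 − (0.83799)² = 0.23408.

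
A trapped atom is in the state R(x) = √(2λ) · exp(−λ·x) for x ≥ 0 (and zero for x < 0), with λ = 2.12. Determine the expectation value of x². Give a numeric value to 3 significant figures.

0.111

⟨x²⟩ = ∫ x²·|R|² dx (integrals over the domain).
Every integrand reduces to terms xʲ·e^(−2λx) on [0, ∞); use ∫₀^∞ xʲ·e^(−2λx) dx = j!/(2λ)^(j+1).
⟨x²⟩ = 0.11125.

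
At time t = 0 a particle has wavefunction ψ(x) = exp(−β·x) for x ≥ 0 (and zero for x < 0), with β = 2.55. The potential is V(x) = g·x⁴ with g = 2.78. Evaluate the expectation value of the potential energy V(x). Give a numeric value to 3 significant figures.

0.0986

⟨V⟩ = ∫ V(x)·|ψ|² dx / ∫|ψ|² dx.
Every integrand reduces to terms xʲ·e^(−2βx) on [0, ∞); use ∫₀^∞ xʲ·e^(−2βx) dx = j!/(2β)^(j+1).
State is unnormalized: ∫|ψ|² dx = 0.19608, and ∫ψ*·V(x)·ψ dx = 0.019338, so ⟨V⟩ = 0.019338 / 0.19608.
⟨V⟩ = 0.098622.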